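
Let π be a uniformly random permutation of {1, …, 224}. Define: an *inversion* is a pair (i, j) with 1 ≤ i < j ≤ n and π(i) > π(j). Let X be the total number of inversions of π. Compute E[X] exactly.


Write X = Σ X_I over the C(224, 2) = 24976 pairs i < j, with X_I the indicator of one inversion.
There are 24976 indicators.
For each fixed pair i < j, the values π(i) and π(j) are two distinct elements of {1, …, 224} in uniformly random order; by symmetry P[π(i) > π(j)] = 1/2.
By linearity: E[X] = 24976 · (1/2) = C(224, 2) · (1/2) = 24976/2 = 12488 ≈ 12488.000000.

E[X] = 12488 = 12488.000000.


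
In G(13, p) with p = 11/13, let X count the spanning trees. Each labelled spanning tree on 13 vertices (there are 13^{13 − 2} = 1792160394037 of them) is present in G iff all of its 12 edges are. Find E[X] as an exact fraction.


K_13 has 13^{13 − 2} = 1792160394037 labelled spanning trees.
For each such spanning tree H, let X_H = 1 if all 12 edges of H are present in G. Then P[X_H = 1] = p^{12} = (11/13)^{12} = 3138428376721/23298085122481.
By linearity: E[X] = Σ_H E[X_H] = 1792160394037 · p^{12} = 1792160394037 · 3138428376721/23298085122481 = 3138428376721/13.
Numerically: E[X] ≈ 2.41e+11.

E[X] = 1792160394037 · (11/13)^{12} = 3138428376721/13 ≈ 2.41e+11.


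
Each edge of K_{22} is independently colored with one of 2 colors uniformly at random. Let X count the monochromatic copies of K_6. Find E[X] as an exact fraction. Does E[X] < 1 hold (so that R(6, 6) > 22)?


E[X] = C(22, 6) · 2^{1 − 15} = 74613 · 2^{−14} = 74613/16384.
As a reduced fraction: E[X] = 74613/16384 ≈ 4.55402.
Is E[X] < 1? NO.
Since E[X] ≥ 1, the first-moment bound is inconclusive at n = 22; it does NOT by itself certify R(6, 6) > 22.

E[X] = 74613/16384 ≈ 4.55402; E[X] ≥ 1; first-moment method inconclusive here.


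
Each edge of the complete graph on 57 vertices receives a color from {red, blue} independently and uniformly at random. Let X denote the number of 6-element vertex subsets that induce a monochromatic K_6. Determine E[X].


Let X = Σ_S X_S over the C(57, 6) = 36288252 subsets S of size 6, where X_S = 1 if the K_6 on S is monochromatic.
For a fixed S, the K_6 on S has C(6, 2) = 15 edges. P[all 15 edges red] = (1/2)^15, and likewise for blue, so P[monochromatic] = 2·(1/2)^15 = 2^{1 − 15} = 1/16384.
By linearity: E[X] = C(57, 6) · 2^{1 − 15} = 36288252 · 1/16384 = 9072063/4096.
Numerically: E[X] ≈ 2214.8591.

E[X] = C(57,6)·2^(1−C(6,2)) = 9072063/4096 ≈ 2214.8591.


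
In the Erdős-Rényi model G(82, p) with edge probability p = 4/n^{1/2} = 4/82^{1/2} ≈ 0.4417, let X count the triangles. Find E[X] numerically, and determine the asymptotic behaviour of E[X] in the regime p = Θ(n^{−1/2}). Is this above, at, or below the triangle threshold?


Number of potential triangles: C(82, 3) = 88560.
Each occurs with probability p³ ≈ (0.4417)³ ≈ 8.619046e-02.
By linearity: E[X] = C(82, 3)·p³ ≈ 88560 · 8.619046e-02 ≈ 7633.0271.
Since α = 1/2 < 1, p = c/n^{1/2} ≫ 1/n is above the triangle threshold p ~ 1/n. Asymptotically E[X] ~ (c³/6)·n^{3(1−α)} = (4³/6)·n^{1.5} → ∞; triangles are abundant w.h.p.

E[X] ≈ 7633.0271; in regime p = Θ(1/n^{1/2}) E[X] diverges (above the triangle threshold p ~ 1/n).


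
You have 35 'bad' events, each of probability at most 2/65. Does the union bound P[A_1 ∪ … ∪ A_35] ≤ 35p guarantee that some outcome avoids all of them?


Union bound: P[∪_{i=1}^{35} A_i] ≤ Σ_i P[A_i] ≤ 35·p = 35·(2/65) = 14/13.
Numerically: 14/13 ≈ 1.0769231.
Is 14/13 < 1? NO.
Since the bound 14/13 is ≥ 1, the union bound is uninformative here; it does NOT by itself certify existence.

35·p = 14/13 ≈ 1.0769231; existence NOT certified by the union bound.


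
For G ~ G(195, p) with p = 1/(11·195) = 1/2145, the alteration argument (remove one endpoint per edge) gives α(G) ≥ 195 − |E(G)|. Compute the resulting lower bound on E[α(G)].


E[|E(G)|] = C(195, 2)·p = 18915 · (1/2145) = 97/11.
E[α(G)] ≥ n − E[|E(G)|] = 195 − 97/11 = 2048/11.
Numerically: ≈ 186.181818.
(This is only a lower bound; the true E[α(G)] may be larger.)

E[α(G)] ≥ 2048/11 ≈ 186.181818.


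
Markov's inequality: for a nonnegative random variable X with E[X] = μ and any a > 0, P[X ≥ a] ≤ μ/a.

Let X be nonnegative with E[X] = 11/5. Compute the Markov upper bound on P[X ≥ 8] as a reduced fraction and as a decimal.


μ = E[X] = 11/5, a = 8.
Markov: P[X ≥ 8] ≤ μ/a = (11/5)/8 = 11/40.
Numerically: ≈ 0.2750.
(Since a = 8 > μ = 2.2000, the bound 11/40 is < 1 and informative.)

P[X ≥ 8] ≤ 11/40 ≈ 0.2750.


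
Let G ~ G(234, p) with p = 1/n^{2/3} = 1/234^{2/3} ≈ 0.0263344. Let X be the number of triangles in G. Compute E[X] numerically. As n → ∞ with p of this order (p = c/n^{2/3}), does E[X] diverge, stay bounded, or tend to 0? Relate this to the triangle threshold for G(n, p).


Number of potential triangles: C(234, 3) = 2108184.
Each occurs with probability p³ ≈ (0.0263344)³ ≈ 1.82628388e-05.
By linearity: E[X] = C(234, 3)·p³ ≈ 2108184 · 1.82628388e-05 ≈ 38.501425.
Since α = 2/3 < 1, p = c/n^{2/3} ≫ 1/n is above the triangle threshold p ~ 1/n. Asymptotically E[X] ~ (c³/6)·n^{3(1−α)} = (1³/6)·n^{1} → ∞; triangles are abundant w.h.p.

E[X] ≈ 38.501425; in regime p = Θ(1/n^{2/3}) E[X] diverges (above the triangle threshold p ~ 1/n).


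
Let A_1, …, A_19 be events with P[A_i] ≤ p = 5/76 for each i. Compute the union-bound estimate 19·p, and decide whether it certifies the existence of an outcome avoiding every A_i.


Union bound: P[∪_{i=1}^{19} A_i] ≤ Σ_i P[A_i] ≤ 19·p = 19·(5/76) = 5/4.
Numerically: 5/4 ≈ 1.250.
Is 5/4 < 1? NO.
Since the bound 5/4 is ≥ 1, the union bound is uninformative here; it does NOT by itself certify existence.

19·p = 5/4 ≈ 1.250; existence NOT certified by the union bound.


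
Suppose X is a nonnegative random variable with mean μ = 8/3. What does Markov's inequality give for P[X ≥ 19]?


μ = E[X] = 8/3, a = 19.
Markov: P[X ≥ 19] ≤ μ/a = (8/3)/19 = 8/57.
Numerically: ≈ 0.140351.
(Since a = 19 > μ = 2.666667, the bound 8/57 is < 1 and informative.)

P[X ≥ 19] ≤ 8/57 ≈ 0.140351.


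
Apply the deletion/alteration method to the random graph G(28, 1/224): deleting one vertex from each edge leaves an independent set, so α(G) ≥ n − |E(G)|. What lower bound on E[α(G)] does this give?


E[|E(G)|] = C(28, 2)·p = 378 · (1/224) = 27/16.
E[α(G)] ≥ n − E[|E(G)|] = 28 − 27/16 = 421/16.
Numerically: ≈ 26.312.
(This is only a lower bound; the true E[α(G)] may be larger.)

E[α(G)] ≥ 421/16 ≈ 26.312.


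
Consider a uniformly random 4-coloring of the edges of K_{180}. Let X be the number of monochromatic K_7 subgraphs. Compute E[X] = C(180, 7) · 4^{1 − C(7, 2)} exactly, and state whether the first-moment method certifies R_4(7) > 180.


E[X] = C(180, 7) · 4^{1 − 21} = 1079414463600 · 4^{−20} = 1079414463600/1099511627776.
As a reduced fraction: E[X] = 67463403975/68719476736 ≈ 0.982.
Is E[X] < 1? YES.
Since E[X] < 1, there exists a 4-coloring of K_{180} with no monochromatic K_7; hence R_4(7) > 180.

E[X] = 67463403975/68719476736 ≈ 0.982; E[X] < 1, so R_4(7) > 180.


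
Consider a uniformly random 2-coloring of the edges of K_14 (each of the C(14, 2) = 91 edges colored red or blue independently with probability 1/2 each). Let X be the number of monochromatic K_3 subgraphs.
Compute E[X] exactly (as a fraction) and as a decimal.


Let X = Σ_S X_S over the C(14, 3) = 364 subsets S of size 3, where X_S = 1 if the K_3 on S is monochromatic.
For a fixed S, the K_3 on S has C(3, 2) = 3 edges. P[all 3 edges red] = (1/2)^3, and likewise for blue, so P[monochromatic] = 2·(1/2)^3 = 2^{1 − 3} = 1/4.
By linearity: E[X] = C(14, 3) · 2^{1 − 3} = 364 · 1/4 = 91.
Numerically: E[X] ≈ 91.000.

E[X] = C(14,3)·2^(1−C(3,2)) = 91 ≈ 91.000.


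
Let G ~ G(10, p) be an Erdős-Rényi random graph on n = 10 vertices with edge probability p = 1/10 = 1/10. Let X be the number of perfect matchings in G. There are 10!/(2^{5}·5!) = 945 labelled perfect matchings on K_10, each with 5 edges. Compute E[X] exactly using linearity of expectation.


K_10 has 10!/(2^{5}·5!) = 945 labelled perfect matchings.
For each such perfect matching H, let X_H = 1 if all 5 edges of H are present in G. Then P[X_H = 1] = p^{5} = (1/10)^{5} = 1/100000.
Summing the indicators: E[X] = Σ_H E[X_H] = 945 · p^{5} = 945 · 1/100000 = 189/20000.
Numerically: E[X] ≈ 0.00945.

E[X] = 945 · (1/10)^{5} = 189/20000 ≈ 0.00945.


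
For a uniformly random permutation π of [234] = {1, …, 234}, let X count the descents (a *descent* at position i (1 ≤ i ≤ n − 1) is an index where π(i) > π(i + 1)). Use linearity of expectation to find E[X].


Write X = Σ X_I over i = 1, …, 233, with X_I the indicator of one descent.
There are 233 indicators.
For each fixed i, the pair (π(i), π(i+1)) is a uniformly random ordered pair of distinct values from {1, …, 234}; by symmetry P[π(i) > π(i+1)] = 1/2.
By linearity: E[X] = 233 · (1/2) = (234 − 1) · (1/2) = 233/2 ≈ 116.50000.

E[X] = 233/2 = 116.50000.


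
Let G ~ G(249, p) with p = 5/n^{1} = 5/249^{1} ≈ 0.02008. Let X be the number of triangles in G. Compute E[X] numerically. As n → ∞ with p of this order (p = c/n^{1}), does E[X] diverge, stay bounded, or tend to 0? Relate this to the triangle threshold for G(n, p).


Number of potential triangles: C(249, 3) = 2542124.
Each occurs with probability p³ ≈ (0.02008)³ ≈ 8.096773e-06.
By linearity: E[X] = C(249, 3)·p³ ≈ 2542124 · 8.096773e-06 ≈ 20.5830.
Here α = 1, so p = 5/n is exactly at the triangle threshold p ~ 1/n. Asymptotically E[X] → c³/6 = 5³/6 = 125/6 ≈ 20.8333, a bounded constant. In this regime the triangle count is asymptotically Poisson(c³/6).

E[X] ≈ 20.5830; in regime p = Θ(1/n^{1}) E[X] stays bounded (at the triangle threshold p ~ 1/n).


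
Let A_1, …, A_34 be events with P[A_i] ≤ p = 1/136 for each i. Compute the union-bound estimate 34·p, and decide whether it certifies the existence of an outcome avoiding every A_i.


Union bound: P[∪_{i=1}^{34} A_i] ≤ Σ_i P[A_i] ≤ 34·p = 34·(1/136) = 1/4.
Numerically: 1/4 ≈ 0.250.
Is 1/4 < 1? YES.
Since P[∪ A_i] ≤ 1/4 < 1, the complement has P[∩ A_i^c] ≥ 1 − 1/4 = 3/4 > 0, so some outcome avoids every A_i.

34·p = 1/4 ≈ 0.250; existence CERTIFIED by the union bound.


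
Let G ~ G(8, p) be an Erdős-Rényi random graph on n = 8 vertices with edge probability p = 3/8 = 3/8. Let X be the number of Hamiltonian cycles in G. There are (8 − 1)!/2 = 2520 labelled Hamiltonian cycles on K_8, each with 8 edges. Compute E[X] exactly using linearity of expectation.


K_8 has (8 − 1)!/2 = 2520 labelled Hamiltonian cycles.
For each such Hamiltonian cycle H, let X_H = 1 if all 8 edges of H are present in G. Then P[X_H = 1] = p^{8} = (3/8)^{8} = 6561/16777216.
Summing the indicators: E[X] = Σ_H E[X_H] = 2520 · p^{8} = 2520 · 6561/16777216 = 2066715/2097152.
Numerically: E[X] ≈ 0.98549.

E[X] = 2520 · (3/8)^{8} = 2066715/2097152 ≈ 0.98549.


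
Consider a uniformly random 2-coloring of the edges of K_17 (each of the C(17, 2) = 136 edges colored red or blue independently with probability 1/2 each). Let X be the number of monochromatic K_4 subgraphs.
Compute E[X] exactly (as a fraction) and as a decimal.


Let X = Σ_S X_S over the C(17, 4) = 2380 subsets S of size 4, where X_S = 1 if the K_4 on S is monochromatic.
For a fixed S, the K_4 on S has C(4, 2) = 6 edges. P[all 6 edges red] = (1/2)^6, and likewise for blue, so P[monochromatic] = 2·(1/2)^6 = 2^{1 − 6} = 1/32.
By linearity of expectation: E[X] = C(17, 4) · 2^{1 − 6} = 2380 · 1/32 = 595/8.
Numerically: E[X] ≈ 74.37500.

E[X] = C(17,4)·2^(1−C(4,2)) = 595/8 ≈ 74.37500.


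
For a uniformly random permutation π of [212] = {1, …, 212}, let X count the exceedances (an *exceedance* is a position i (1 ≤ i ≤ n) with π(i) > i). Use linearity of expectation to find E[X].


Write X = Σ_{i=1}^{212} X_i, where X_i = 1_{π(i) > i}.
For each fixed i, π(i) is uniform over {1, …, 212} (marginal of a uniform permutation), so P[π(i) > i] = (n − i)/n. Summing: Σ_{i=1}^{212} (n − i)/n = (0 + 1 + … + 211)/212 = 212(212 − 1)/(2·212) = (212 − 1)/2.
Hence E[X] = Σ_{i=1}^{212} (212 − i)/212 = 211/2 ≈ 105.50000.

E[X] = 211/2 = 105.50000.


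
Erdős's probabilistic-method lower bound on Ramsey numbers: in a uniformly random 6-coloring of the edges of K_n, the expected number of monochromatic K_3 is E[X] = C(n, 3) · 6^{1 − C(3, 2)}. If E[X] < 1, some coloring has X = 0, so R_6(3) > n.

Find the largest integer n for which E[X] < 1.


We need C(n, 3) · 6^{1 − 3} < 1, i.e. C(n, 3) < 6^{3 − 1} = 36.
Check values of n near the boundary:
  n = 3: C(3, 3) = 1; 1 < 36? YES
  n = 4: C(4, 3) = 4; 4 < 36? YES
  n = 5: C(5, 3) = 10; 10 < 36? YES
  n = 6: C(6, 3) = 20; 20 < 36? YES
  n = 7: C(7, 3) = 35; 35 < 36? YES
  n = 8: C(8, 3) = 56; 56 < 36? NO
The largest n with C(n, 3) < 36 is n = 7 (where E[X] = 35/36 ≈ 0.9722). Hence R_6(3) > 7, i.e. R_6(3) ≥ 8.

Largest n = 7; hence R_6(3) > 7.


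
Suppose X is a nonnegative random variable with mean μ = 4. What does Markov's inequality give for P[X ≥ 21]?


μ = E[X] = 4, a = 21.
Markov: P[X ≥ 21] ≤ μ/a = (4)/21 = 4/21.
Numerically: ≈ 0.19048.
(Since a = 21 > μ = 4.00000, the bound 4/21 is < 1 and informative.)

P[X ≥ 21] ≤ 4/21 ≈ 0.19048.


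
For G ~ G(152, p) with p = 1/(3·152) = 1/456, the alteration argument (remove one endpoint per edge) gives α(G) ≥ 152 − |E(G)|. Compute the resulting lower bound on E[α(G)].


E[|E(G)|] = C(152, 2)·p = 11476 · (1/456) = 151/6.
E[α(G)] ≥ n − E[|E(G)|] = 152 − 151/6 = 761/6.
Numerically: ≈ 126.833333.
(This is only a lower bound; the true E[α(G)] may be larger.)

E[α(G)] ≥ 761/6 ≈ 126.833333.


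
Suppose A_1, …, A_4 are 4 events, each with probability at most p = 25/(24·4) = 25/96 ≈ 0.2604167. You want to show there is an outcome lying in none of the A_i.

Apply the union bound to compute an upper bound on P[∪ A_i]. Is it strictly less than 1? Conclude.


Union bound: P[∪_{i=1}^{4} A_i] ≤ Σ_i P[A_i] ≤ 4·p = 4·(25/96) = 25/24.
Numerically: 25/24 ≈ 1.0416667.
Is 25/24 < 1? NO.
Since the bound 25/24 is ≥ 1, the union bound is uninformative here; it does NOT by itself certify existence.

4·p = 25/24 ≈ 1.0416667; existence NOT certified by the union bound.


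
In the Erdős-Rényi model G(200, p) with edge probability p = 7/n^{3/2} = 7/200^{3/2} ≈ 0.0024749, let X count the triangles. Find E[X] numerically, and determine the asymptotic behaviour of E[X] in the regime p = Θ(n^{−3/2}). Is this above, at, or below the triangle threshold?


Number of potential triangles: C(200, 3) = 1313400.
Each occurs with probability p³ ≈ (0.0024749)³ ≈ 1.5158602e-08.
By linearity: E[X] = C(200, 3)·p³ ≈ 1313400 · 1.5158602e-08 ≈ 0.01991.
Since α = 3/2 > 1, p = c/n^{3/2} = o(1/n) is below the triangle threshold p ~ 1/n. Asymptotically E[X] ~ (c³/6)·n^{3(1−α)} = (7³/6)·n^{-1.5} → 0, so by Markov's inequality G has no triangles w.h.p.

E[X] ≈ 0.01991; in regime p = Θ(1/n^{3/2}) E[X] tends to 0 (below the triangle threshold p ~ 1/n).


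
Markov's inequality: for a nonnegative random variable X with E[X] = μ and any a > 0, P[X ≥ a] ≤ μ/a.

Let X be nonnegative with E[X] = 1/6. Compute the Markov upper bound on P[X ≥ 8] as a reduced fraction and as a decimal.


μ = E[X] = 1/6, a = 8.
Markov: P[X ≥ 8] ≤ μ/a = (1/6)/8 = 1/48.
Numerically: ≈ 0.020833.
(Since a = 8 > μ = 0.166667, the bound 1/48 is < 1 and informative.)

P[X ≥ 8] ≤ 1/48 ≈ 0.020833.


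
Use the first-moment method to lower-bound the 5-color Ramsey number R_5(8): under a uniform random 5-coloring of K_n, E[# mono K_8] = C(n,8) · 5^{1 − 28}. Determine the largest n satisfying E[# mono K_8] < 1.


We need C(n, 8) · 5^{1 − 28} < 1, i.e. C(n, 8) < 5^{28 − 1} = 7450580596923828125.
Check values of n near the boundary:
  n = 858: C(858, 8) = 7049584530256467771; 7049584530256467771 < 7450580596923828125? YES
  n = 859: C(859, 8) = 7115855595170747139; 7115855595170747139 < 7450580596923828125? YES
  n = 860: C(860, 8) = 7182671140665308145; 7182671140665308145 < 7450580596923828125? YES
  n = 861: C(861, 8) = 7250034996615275865; 7250034996615275865 < 7450580596923828125? YES
  n = 862: C(862, 8) = 7317951015318931845; 7317951015318931845 < 7450580596923828125? YES
  n = 863: C(863, 8) = 7386423071602617757; 7386423071602617757 < 7450580596923828125? YES
  n = 864: C(864, 8) = 7455455062926006708; 7455455062926006708 < 7450580596923828125? NO
  n = 865: C(865, 8) = 7525050909487743060; 7525050909487743060 < 7450580596923828125? NO
The largest n with C(n, 8) < 7450580596923828125 is n = 863 (where E[X] = 7386423071602617757/7450580596923828125 ≈ 0.991389). Hence R_5(8) > 863, i.e. R_5(8) ≥ 864.

Largest n = 863; hence R_5(8) > 863.


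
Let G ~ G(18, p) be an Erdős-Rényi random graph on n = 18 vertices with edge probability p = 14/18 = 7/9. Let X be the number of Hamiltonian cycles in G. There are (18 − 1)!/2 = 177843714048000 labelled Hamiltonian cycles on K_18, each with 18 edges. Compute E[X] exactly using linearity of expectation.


K_18 has (18 − 1)!/2 = 177843714048000 labelled Hamiltonian cycles.
For each such Hamiltonian cycle H, let X_H = 1 if all 18 edges of H are present in G. Then P[X_H = 1] = p^{18} = (7/9)^{18} = 1628413597910449/150094635296999121.
By linearity of expectation: E[X] = Σ_H E[X_H] = 177843714048000 · p^{18} = 177843714048000 · 1628413597910449/150094635296999121 = 397260798708725298034688000/205891132094649.
Numerically: E[X] ≈ 1.93e+12.

E[X] = 177843714048000 · (7/9)^{18} = 397260798708725298034688000/205891132094649 ≈ 1.93e+12.


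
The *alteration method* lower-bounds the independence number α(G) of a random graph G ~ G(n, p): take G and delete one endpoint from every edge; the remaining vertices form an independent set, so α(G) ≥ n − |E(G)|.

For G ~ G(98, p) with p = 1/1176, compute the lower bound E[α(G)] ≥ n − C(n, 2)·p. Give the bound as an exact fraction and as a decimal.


E[|E(G)|] = C(98, 2)·p = 4753 · (1/1176) = 97/24.
E[α(G)] ≥ n − E[|E(G)|] = 98 − 97/24 = 2255/24.
Numerically: ≈ 93.958.
(This is only a lower bound; the true E[α(G)] may be larger.)

E[α(G)] ≥ 2255/24 ≈ 93.958.


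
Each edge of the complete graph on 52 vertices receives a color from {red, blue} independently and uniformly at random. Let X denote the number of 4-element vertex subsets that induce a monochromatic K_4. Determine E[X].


Let X = Σ_S X_S over the C(52, 4) = 270725 subsets S of size 4, where X_S = 1 if the K_4 on S is monochromatic.
For a fixed S, the K_4 on S has C(4, 2) = 6 edges. P[all 6 edges red] = (1/2)^6, and likewise for blue, so P[monochromatic] = 2·(1/2)^6 = 2^{1 − 6} = 1/32.
By linearity: E[X] = C(52, 4) · 2^{1 − 6} = 270725 · 1/32 = 270725/32.
Numerically: E[X] ≈ 8460.156250.

E[X] = C(52,4)·2^(1−C(4,2)) = 270725/32 ≈ 8460.156250.


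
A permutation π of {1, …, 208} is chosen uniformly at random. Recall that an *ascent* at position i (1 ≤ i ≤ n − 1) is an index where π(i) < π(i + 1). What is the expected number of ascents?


Write X = Σ X_I over i = 1, …, 207, with X_I the indicator of one ascent.
There are 207 indicators.
For each fixed i, the pair (π(i), π(i+1)) is a uniformly random ordered pair of distinct values from {1, …, 208}; by symmetry P[π(i) < π(i+1)] = 1/2.
By linearity: E[X] = 207 · (1/2) = (208 − 1) · (1/2) = 207/2 ≈ 103.50000.

E[X] = 207/2 = 103.50000.


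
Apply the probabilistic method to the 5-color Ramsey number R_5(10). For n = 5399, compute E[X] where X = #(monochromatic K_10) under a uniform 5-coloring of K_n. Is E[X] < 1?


E[X] = C(5399, 10) · 5^{1 − 45} = 5751065658334180080797359164706 · 5^{−44} = 5751065658334180080797359164706/5684341886080801486968994140625.
As a reduced fraction: E[X] = 5751065658334180080797359164706/5684341886080801486968994140625 ≈ 1.011738.
Is E[X] < 1? NO.
Since E[X] ≥ 1, the first-moment bound is inconclusive at n = 5399; it does NOT by itself certify R_5(10) > 5399.

E[X] = 5751065658334180080797359164706/5684341886080801486968994140625 ≈ 1.011738; E[X] ≥ 1; first-moment method inconclusive here.


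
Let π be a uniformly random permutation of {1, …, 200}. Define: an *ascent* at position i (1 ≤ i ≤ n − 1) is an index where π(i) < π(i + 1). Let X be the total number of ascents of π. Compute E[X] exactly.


Write X = Σ X_I over i = 1, …, 199, with X_I the indicator of one ascent.
There are 199 indicators.
For each fixed i, the pair (π(i), π(i+1)) is a uniformly random ordered pair of distinct values from {1, …, 200}; by symmetry P[π(i) < π(i+1)] = 1/2.
By linearity: E[X] = 199 · (1/2) = (200 − 1) · (1/2) = 199/2 ≈ 99.500000.

E[X] = 199/2 = 99.500000.


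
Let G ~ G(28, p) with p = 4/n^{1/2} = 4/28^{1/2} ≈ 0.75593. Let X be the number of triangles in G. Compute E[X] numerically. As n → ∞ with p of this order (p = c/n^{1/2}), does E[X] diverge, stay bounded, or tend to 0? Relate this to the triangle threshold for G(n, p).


Number of potential triangles: C(28, 3) = 3276.
Each occurs with probability p³ ≈ (0.75593)³ ≈ 4.3195940e-01.
By linearity: E[X] = C(28, 3)·p³ ≈ 3276 · 4.3195940e-01 ≈ 1415.09899.
Since α = 1/2 < 1, p = c/n^{1/2} ≫ 1/n is above the triangle threshold p ~ 1/n. Asymptotically E[X] ~ (c³/6)·n^{3(1−α)} = (4³/6)·n^{1.5} → ∞; triangles are abundant w.h.p.

E[X] ≈ 1415.09899; in regime p = Θ(1/n^{1/2}) E[X] diverges (above the triangle threshold p ~ 1/n).


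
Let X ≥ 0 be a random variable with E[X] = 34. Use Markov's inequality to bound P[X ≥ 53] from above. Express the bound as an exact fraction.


μ = E[X] = 34, a = 53.
Markov: P[X ≥ 53] ≤ μ/a = (34)/53 = 34/53.
Numerically: ≈ 0.641509.
(Since a = 53 > μ = 34.000000, the bound 34/53 is < 1 and informative.)

P[X ≥ 53] ≤ 34/53 ≈ 0.641509.


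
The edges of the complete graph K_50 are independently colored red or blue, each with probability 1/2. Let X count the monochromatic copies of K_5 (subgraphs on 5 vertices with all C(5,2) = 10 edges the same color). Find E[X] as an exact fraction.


Let X = Σ_S X_S over the C(50, 5) = 2118760 subsets S of size 5, where X_S = 1 if the K_5 on S is monochromatic.
For a fixed S, the K_5 on S has C(5, 2) = 10 edges. P[all 10 edges red] = (1/2)^10, and likewise for blue, so P[monochromatic] = 2·(1/2)^10 = 2^{1 − 10} = 1/512.
By linearity of expectation: E[X] = C(50, 5) · 2^{1 − 10} = 2118760 · 1/512 = 264845/64.
Numerically: E[X] ≈ 4138.2031.

E[X] = C(50,5)·2^(1−C(5,2)) = 264845/64 ≈ 4138.2031.


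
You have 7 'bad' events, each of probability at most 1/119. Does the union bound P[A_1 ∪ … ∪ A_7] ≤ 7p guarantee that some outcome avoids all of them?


Union bound: P[∪_{i=1}^{7} A_i] ≤ Σ_i P[A_i] ≤ 7·p = 7·(1/119) = 1/17.
Numerically: 1/17 ≈ 0.0588.
Is 1/17 < 1? YES.
Since P[∪ A_i] ≤ 1/17 < 1, the complement has P[∩ A_i^c] ≥ 1 − 1/17 = 16/17 > 0, so some outcome avoids every A_i.

7·p = 1/17 ≈ 0.0588; existence CERTIFIED by the union bound.


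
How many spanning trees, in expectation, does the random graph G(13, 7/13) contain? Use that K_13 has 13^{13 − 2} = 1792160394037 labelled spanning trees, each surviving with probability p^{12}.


K_13 has 13^{13 − 2} = 1792160394037 labelled spanning trees.
For each such spanning tree H, let X_H = 1 if all 12 edges of H are present in G. Then P[X_H = 1] = p^{12} = (7/13)^{12} = 13841287201/23298085122481.
Summing the indicators: E[X] = Σ_H E[X_H] = 1792160394037 · p^{12} = 1792160394037 · 13841287201/23298085122481 = 13841287201/13.
Numerically: E[X] ≈ 1.0647e+09.

E[X] = 1792160394037 · (7/13)^{12} = 13841287201/13 ≈ 1.0647e+09.


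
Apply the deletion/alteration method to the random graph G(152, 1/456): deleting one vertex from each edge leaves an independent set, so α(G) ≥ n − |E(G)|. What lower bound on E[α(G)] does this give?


E[|E(G)|] = C(152, 2)·p = 11476 · (1/456) = 151/6.
E[α(G)] ≥ n − E[|E(G)|] = 152 − 151/6 = 761/6.
Numerically: ≈ 126.833333.
(This is only a lower bound; the true E[α(G)] may be larger.)

E[α(G)] ≥ 761/6 ≈ 126.833333.


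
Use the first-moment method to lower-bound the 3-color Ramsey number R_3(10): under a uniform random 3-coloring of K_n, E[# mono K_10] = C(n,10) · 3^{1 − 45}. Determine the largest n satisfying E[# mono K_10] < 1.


We need C(n, 10) · 3^{1 − 45} < 1, i.e. C(n, 10) < 3^{45 − 1} = 984770902183611232881.
Check values of n near the boundary:
  n = 569: C(569, 10) = 905357721286137524328; 905357721286137524328 < 984770902183611232881? YES
  n = 570: C(570, 10) = 921524823451961408691; 921524823451961408691 < 984770902183611232881? YES
  n = 571: C(571, 10) = 937951290893172842001; 937951290893172842001 < 984770902183611232881? YES
  n = 572: C(572, 10) = 954640815642161682606; 954640815642161682606 < 984770902183611232881? YES
  n = 573: C(573, 10) = 971597135635805762226; 971597135635805762226 < 984770902183611232881? YES
  n = 574: C(574, 10) = 988824035203816502691; 988824035203816502691 < 984770902183611232881? NO
The largest n with C(n, 10) < 984770902183611232881 is n = 573 (where E[X] = 35985079097622435638/36472996377170786403 ≈ 0.986623). Hence R_3(10) > 573, i.e. R_3(10) ≥ 574.

Largest n = 573; hence R_3(10) > 573.


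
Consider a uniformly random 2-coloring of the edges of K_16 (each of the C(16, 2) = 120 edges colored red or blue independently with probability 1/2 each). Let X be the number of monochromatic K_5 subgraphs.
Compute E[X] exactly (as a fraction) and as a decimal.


Let X = Σ_S X_S over the C(16, 5) = 4368 subsets S of size 5, where X_S = 1 if the K_5 on S is monochromatic.
For a fixed S, the K_5 on S has C(5, 2) = 10 edges. P[all 10 edges red] = (1/2)^10, and likewise for blue, so P[monochromatic] = 2·(1/2)^10 = 2^{1 − 10} = 1/512.
By linearity of expectation: E[X] = C(16, 5) · 2^{1 − 10} = 4368 · 1/512 = 273/32.
Numerically: E[X] ≈ 8.531.

E[X] = C(16,5)·2^(1−C(5,2)) = 273/32 ≈ 8.531.


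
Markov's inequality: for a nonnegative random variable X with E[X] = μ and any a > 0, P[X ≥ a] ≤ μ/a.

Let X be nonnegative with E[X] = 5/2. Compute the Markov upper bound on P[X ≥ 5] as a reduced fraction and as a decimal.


μ = E[X] = 5/2, a = 5.
Markov: P[X ≥ 5] ≤ μ/a = (5/2)/5 = 1/2.
Numerically: ≈ 0.500.
(Since a = 5 > μ = 2.500, the bound 1/2 is < 1 and informative.)

P[X ≥ 5] ≤ 1/2 ≈ 0.500.


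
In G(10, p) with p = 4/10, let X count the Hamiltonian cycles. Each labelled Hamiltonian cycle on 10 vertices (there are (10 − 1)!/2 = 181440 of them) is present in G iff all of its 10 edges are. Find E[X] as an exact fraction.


K_10 has (10 − 1)!/2 = 181440 labelled Hamiltonian cycles.
For each such Hamiltonian cycle H, let X_H = 1 if all 10 edges of H are present in G. Then P[X_H = 1] = p^{10} = (2/5)^{10} = 1024/9765625.
By linearity of expectation: E[X] = Σ_H E[X_H] = 181440 · p^{10} = 181440 · 1024/9765625 = 37158912/1953125.
Numerically: E[X] ≈ 19.03.

E[X] = 181440 · (2/5)^{10} = 37158912/1953125 ≈ 19.03.


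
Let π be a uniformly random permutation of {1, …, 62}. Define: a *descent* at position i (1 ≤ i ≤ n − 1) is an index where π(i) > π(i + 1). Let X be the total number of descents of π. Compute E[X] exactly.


Write X = Σ X_I over i = 1, …, 61, with X_I the indicator of one descent.
There are 61 indicators.
For each fixed i, the pair (π(i), π(i+1)) is a uniformly random ordered pair of distinct values from {1, …, 62}; by symmetry P[π(i) > π(i+1)] = 1/2.
By linearity: E[X] = 61 · (1/2) = (62 − 1) · (1/2) = 61/2 ≈ 30.500000.

E[X] = 61/2 = 30.500000.


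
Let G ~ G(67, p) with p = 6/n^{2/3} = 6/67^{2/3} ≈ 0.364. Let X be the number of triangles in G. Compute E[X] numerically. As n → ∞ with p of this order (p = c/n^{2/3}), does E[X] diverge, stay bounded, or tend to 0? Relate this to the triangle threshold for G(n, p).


Number of potential triangles: C(67, 3) = 47905.
Each occurs with probability p³ ≈ (0.364)³ ≈ 4.81176e-02.
By linearity: E[X] = C(67, 3)·p³ ≈ 47905 · 4.81176e-02 ≈ 2305.075.
Since α = 2/3 < 1, p = c/n^{2/3} ≫ 1/n is above the triangle threshold p ~ 1/n. Asymptotically E[X] ~ (c³/6)·n^{3(1−α)} = (6³/6)·n^{1} → ∞; triangles are abundant w.h.p.

E[X] ≈ 2305.075; in regime p = Θ(1/n^{2/3}) E[X] diverges (above the triangle threshold p ~ 1/n).


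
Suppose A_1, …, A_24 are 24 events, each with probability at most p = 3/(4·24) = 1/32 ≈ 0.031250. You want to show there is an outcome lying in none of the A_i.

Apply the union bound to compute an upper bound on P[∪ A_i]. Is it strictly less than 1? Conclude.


Union bound: P[∪_{i=1}^{24} A_i] ≤ Σ_i P[A_i] ≤ 24·p = 24·(1/32) = 3/4.
Numerically: 3/4 ≈ 0.750000.
Is 3/4 < 1? YES.
Since P[∪ A_i] ≤ 3/4 < 1, the complement has P[∩ A_i^c] ≥ 1 − 3/4 = 1/4 > 0, so some outcome avoids every A_i.

24·p = 3/4 ≈ 0.750000; existence CERTIFIED by the union bound.


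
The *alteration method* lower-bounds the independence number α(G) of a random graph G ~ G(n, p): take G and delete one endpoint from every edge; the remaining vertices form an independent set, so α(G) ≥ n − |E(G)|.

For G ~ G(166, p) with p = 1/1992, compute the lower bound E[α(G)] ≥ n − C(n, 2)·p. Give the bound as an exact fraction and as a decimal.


E[|E(G)|] = C(166, 2)·p = 13695 · (1/1992) = 55/8.
E[α(G)] ≥ n − E[|E(G)|] = 166 − 55/8 = 1273/8.
Numerically: ≈ 159.125000.
(This is only a lower bound; the true E[α(G)] may be larger.)

E[α(G)] ≥ 1273/8 ≈ 159.125000.


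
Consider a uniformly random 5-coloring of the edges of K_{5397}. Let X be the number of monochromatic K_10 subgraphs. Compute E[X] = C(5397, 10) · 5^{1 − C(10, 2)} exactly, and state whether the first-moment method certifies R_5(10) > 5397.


E[X] = C(5397, 10) · 5^{1 − 45} = 5729779230003226281244520755596 · 5^{−44} = 5729779230003226281244520755596/5684341886080801486968994140625.
As a reduced fraction: E[X] = 5729779230003226281244520755596/5684341886080801486968994140625 ≈ 1.0079934.
Is E[X] < 1? NO.
Since E[X] ≥ 1, the first-moment bound is inconclusive at n = 5397; it does NOT by itself certify R_5(10) > 5397.

E[X] = 5729779230003226281244520755596/5684341886080801486968994140625 ≈ 1.0079934; E[X] ≥ 1; first-moment method inconclusive here.


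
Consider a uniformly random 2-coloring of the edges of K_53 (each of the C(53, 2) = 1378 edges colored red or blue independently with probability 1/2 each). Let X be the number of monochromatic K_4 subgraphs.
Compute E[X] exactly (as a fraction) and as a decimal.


Let X = Σ_S X_S over the C(53, 4) = 292825 subsets S of size 4, where X_S = 1 if the K_4 on S is monochromatic.
For a fixed S, the K_4 on S has C(4, 2) = 6 edges. P[all 6 edges red] = (1/2)^6, and likewise for blue, so P[monochromatic] = 2·(1/2)^6 = 2^{1 − 6} = 1/32.
By linearity of expectation: E[X] = C(53, 4) · 2^{1 − 6} = 292825 · 1/32 = 292825/32.
Numerically: E[X] ≈ 9150.781250.

E[X] = C(53,4)·2^(1−C(4,2)) = 292825/32 ≈ 9150.781250.


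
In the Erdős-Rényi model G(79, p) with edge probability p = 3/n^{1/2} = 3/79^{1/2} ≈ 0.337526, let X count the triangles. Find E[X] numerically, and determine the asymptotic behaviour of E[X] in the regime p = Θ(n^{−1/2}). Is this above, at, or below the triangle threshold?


Number of potential triangles: C(79, 3) = 79079.
Each occurs with probability p³ ≈ (0.337526)³ ≈ 3.84523713e-02.
By linearity: E[X] = C(79, 3)·p³ ≈ 79079 · 3.84523713e-02 ≈ 3040.775070.
Since α = 1/2 < 1, p = c/n^{1/2} ≫ 1/n is above the triangle threshold p ~ 1/n. Asymptotically E[X] ~ (c³/6)·n^{3(1−α)} = (3³/6)·n^{1.5} → ∞; triangles are abundant w.h.p.

E[X] ≈ 3040.775070; in regime p = Θ(1/n^{1/2}) E[X] diverges (above the triangle threshold p ~ 1/n).


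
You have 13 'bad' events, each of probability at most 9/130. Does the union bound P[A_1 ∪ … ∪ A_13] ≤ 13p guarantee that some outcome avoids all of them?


Union bound: P[∪_{i=1}^{13} A_i] ≤ Σ_i P[A_i] ≤ 13·p = 13·(9/130) = 9/10.
Numerically: 9/10 ≈ 0.9000000.
Is 9/10 < 1? YES.
Since P[∪ A_i] ≤ 9/10 < 1, the complement has P[∩ A_i^c] ≥ 1 − 9/10 = 1/10 > 0, so some outcome avoids every A_i.

13·p = 9/10 ≈ 0.9000000; existence CERTIFIED by the union bound.


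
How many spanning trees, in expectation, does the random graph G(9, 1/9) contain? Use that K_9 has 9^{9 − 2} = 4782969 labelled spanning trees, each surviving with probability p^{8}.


K_9 has 9^{9 − 2} = 4782969 labelled spanning trees.
For each such spanning tree H, let X_H = 1 if all 8 edges of H are present in G. Then P[X_H = 1] = p^{8} = (1/9)^{8} = 1/43046721.
By linearity of expectation: E[X] = Σ_H E[X_H] = 4782969 · p^{8} = 4782969 · 1/43046721 = 1/9.
Numerically: E[X] ≈ 0.1111.

E[X] = 4782969 · (1/9)^{8} = 1/9 ≈ 0.1111.


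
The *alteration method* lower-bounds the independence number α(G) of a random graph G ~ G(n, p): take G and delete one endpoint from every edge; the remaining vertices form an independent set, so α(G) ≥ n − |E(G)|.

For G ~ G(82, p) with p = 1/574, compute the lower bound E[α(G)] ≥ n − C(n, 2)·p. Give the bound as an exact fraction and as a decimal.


E[|E(G)|] = C(82, 2)·p = 3321 · (1/574) = 81/14.
E[α(G)] ≥ n − E[|E(G)|] = 82 − 81/14 = 1067/14.
Numerically: ≈ 76.2143.
(This is only a lower bound; the true E[α(G)] may be larger.)

E[α(G)] ≥ 1067/14 ≈ 76.2143.


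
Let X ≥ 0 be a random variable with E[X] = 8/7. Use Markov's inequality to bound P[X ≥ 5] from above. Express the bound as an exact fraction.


μ = E[X] = 8/7, a = 5.
Markov: P[X ≥ 5] ≤ μ/a = (8/7)/5 = 8/35.
Numerically: ≈ 0.2286.
(Since a = 5 > μ = 1.1429, the bound 8/35 is < 1 and informative.)

P[X ≥ 5] ≤ 8/35 ≈ 0.2286.


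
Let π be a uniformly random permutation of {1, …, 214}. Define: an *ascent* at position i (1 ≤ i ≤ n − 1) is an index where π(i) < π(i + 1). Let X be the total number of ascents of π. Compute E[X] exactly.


Write X = Σ X_I over i = 1, …, 213, with X_I the indicator of one ascent.
There are 213 indicators.
For each fixed i, the pair (π(i), π(i+1)) is a uniformly random ordered pair of distinct values from {1, …, 214}; by symmetry P[π(i) < π(i+1)] = 1/2.
By linearity: E[X] = 213 · (1/2) = (214 − 1) · (1/2) = 213/2 ≈ 106.50000.

E[X] = 213/2 = 106.50000.


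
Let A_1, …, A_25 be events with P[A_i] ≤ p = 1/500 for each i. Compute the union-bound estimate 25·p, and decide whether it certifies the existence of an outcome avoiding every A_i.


Union bound: P[∪_{i=1}^{25} A_i] ≤ Σ_i P[A_i] ≤ 25·p = 25·(1/500) = 1/20.
Numerically: 1/20 ≈ 0.05000.
Is 1/20 < 1? YES.
Since P[∪ A_i] ≤ 1/20 < 1, the complement has P[∩ A_i^c] ≥ 1 − 1/20 = 19/20 > 0, so some outcome avoids every A_i.

25·p = 1/20 ≈ 0.05000; existence CERTIFIED by the union bound.


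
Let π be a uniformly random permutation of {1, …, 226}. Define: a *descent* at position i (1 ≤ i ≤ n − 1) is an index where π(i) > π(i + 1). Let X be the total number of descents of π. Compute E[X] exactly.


Write X = Σ X_I over i = 1, …, 225, with X_I the indicator of one descent.
There are 225 indicators.
For each fixed i, the pair (π(i), π(i+1)) is a uniformly random ordered pair of distinct values from {1, …, 226}; by symmetry P[π(i) > π(i+1)] = 1/2.
By linearity: E[X] = 225 · (1/2) = (226 − 1) · (1/2) = 225/2 ≈ 112.500000.

E[X] = 225/2 = 112.500000.


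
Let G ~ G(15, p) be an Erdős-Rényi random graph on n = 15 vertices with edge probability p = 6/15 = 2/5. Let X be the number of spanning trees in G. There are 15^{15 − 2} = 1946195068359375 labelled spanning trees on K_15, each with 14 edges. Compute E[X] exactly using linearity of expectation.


K_15 has 15^{15 − 2} = 1946195068359375 labelled spanning trees.
For each such spanning tree H, let X_H = 1 if all 14 edges of H are present in G. Then P[X_H = 1] = p^{14} = (2/5)^{14} = 16384/6103515625.
By linearity of expectation: E[X] = Σ_H E[X_H] = 1946195068359375 · p^{14} = 1946195068359375 · 16384/6103515625 = 26121388032/5.
Numerically: E[X] ≈ 5.22428e+09.

E[X] = 1946195068359375 · (2/5)^{14} = 26121388032/5 ≈ 5.22428e+09.


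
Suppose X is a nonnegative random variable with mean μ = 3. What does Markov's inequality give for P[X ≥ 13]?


μ = E[X] = 3, a = 13.
Markov: P[X ≥ 13] ≤ μ/a = (3)/13 = 3/13.
Numerically: ≈ 0.23077.
(Since a = 13 > μ = 3.00000, the bound 3/13 is < 1 and informative.)

P[X ≥ 13] ≤ 3/13 ≈ 0.23077.


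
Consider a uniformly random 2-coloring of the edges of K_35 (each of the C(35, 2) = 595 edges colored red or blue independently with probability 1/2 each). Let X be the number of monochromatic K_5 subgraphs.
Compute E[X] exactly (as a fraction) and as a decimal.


Let X = Σ_S X_S over the C(35, 5) = 324632 subsets S of size 5, where X_S = 1 if the K_5 on S is monochromatic.
For a fixed S, the K_5 on S has C(5, 2) = 10 edges. P[all 10 edges red] = (1/2)^10, and likewise for blue, so P[monochromatic] = 2·(1/2)^10 = 2^{1 − 10} = 1/512.
By linearity of expectation: E[X] = C(35, 5) · 2^{1 − 10} = 324632 · 1/512 = 40579/64.
Numerically: E[X] ≈ 634.0469.

E[X] = C(35,5)·2^(1−C(5,2)) = 40579/64 ≈ 634.0469.


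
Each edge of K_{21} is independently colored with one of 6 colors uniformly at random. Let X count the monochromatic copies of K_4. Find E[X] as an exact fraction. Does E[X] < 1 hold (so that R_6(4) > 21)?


E[X] = C(21, 4) · 6^{1 − 6} = 5985 · 6^{−5} = 5985/7776.
As a reduced fraction: E[X] = 665/864 ≈ 0.7696759.
Is E[X] < 1? YES.
Since E[X] < 1, there exists a 6-coloring of K_{21} with no monochromatic K_4; hence R_6(4) > 21.

E[X] = 665/864 ≈ 0.7696759; E[X] < 1, so R_6(4) > 21.


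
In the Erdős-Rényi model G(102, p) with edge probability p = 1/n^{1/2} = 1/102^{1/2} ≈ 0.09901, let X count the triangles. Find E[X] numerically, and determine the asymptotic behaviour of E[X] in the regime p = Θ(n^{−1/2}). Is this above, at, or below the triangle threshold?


Number of potential triangles: C(102, 3) = 171700.
Each occurs with probability p³ ≈ (0.09901)³ ≈ 9.707329e-04.
By linearity: E[X] = C(102, 3)·p³ ≈ 171700 · 9.707329e-04 ≈ 166.6748.
Since α = 1/2 < 1, p = c/n^{1/2} ≫ 1/n is above the triangle threshold p ~ 1/n. Asymptotically E[X] ~ (c³/6)·n^{3(1−α)} = (1³/6)·n^{1.5} → ∞; triangles are abundant w.h.p.

E[X] ≈ 166.6748; in regime p = Θ(1/n^{1/2}) E[X] diverges (above the triangle threshold p ~ 1/n).


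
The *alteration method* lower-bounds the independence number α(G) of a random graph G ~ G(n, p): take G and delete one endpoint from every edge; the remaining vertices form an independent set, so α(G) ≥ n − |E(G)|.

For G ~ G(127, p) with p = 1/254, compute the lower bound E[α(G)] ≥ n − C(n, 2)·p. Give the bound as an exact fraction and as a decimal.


E[|E(G)|] = C(127, 2)·p = 8001 · (1/254) = 63/2.
E[α(G)] ≥ n − E[|E(G)|] = 127 − 63/2 = 191/2.
Numerically: ≈ 95.50000.
(This is only a lower bound; the true E[α(G)] may be larger.)

E[α(G)] ≥ 191/2 ≈ 95.50000.


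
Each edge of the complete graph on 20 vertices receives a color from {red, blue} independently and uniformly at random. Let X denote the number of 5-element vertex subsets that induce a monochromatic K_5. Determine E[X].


Let X = Σ_S X_S over the C(20, 5) = 15504 subsets S of size 5, where X_S = 1 if the K_5 on S is monochromatic.
For a fixed S, the K_5 on S has C(5, 2) = 10 edges. P[all 10 edges red] = (1/2)^10, and likewise for blue, so P[monochromatic] = 2·(1/2)^10 = 2^{1 − 10} = 1/512.
By linearity of expectation: E[X] = C(20, 5) · 2^{1 − 10} = 15504 · 1/512 = 969/32.
Numerically: E[X] ≈ 30.28125.

E[X] = C(20,5)·2^(1−C(5,2)) = 969/32 ≈ 30.28125.
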